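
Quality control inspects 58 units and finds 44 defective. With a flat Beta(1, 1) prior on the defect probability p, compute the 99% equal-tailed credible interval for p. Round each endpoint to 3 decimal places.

[0.594, 0.875]

Posterior: Beta(1+44, 1+14) = Beta(45, 15).
Equal-tailed 99% interval: the 0.005 and 0.995 quantiles of Beta(45, 15).
Posterior mean ≈ 0.750, SD ≈ 0.055; a Normal approximation gives roughly [0.607, 0.893].
Exact: F⁻¹(0.005) = 0.594; F⁻¹(0.995) = 0.875.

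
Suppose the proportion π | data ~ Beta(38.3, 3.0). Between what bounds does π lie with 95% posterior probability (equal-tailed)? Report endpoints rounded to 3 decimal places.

Posterior: Beta(38.3, 3.0).
Equal-tailed 95% interval: the 0.025 and 0.975 quantiles of Beta(38.3, 3.0).
Posterior mean ≈ 0.927, SD ≈ 0.040; a Normal approximation gives roughly [0.849, 1.006].
Exact: F⁻¹(0.025) = 0.832; F⁻¹(0.975) = 0.984.

[0.832, 0.984]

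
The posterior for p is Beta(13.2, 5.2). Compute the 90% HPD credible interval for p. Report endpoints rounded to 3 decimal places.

[0.555, 0.886]

The posterior is unimodal and skewed, so the HPD interval has equal density at both endpoints and is the shortest 90% interval.
Solving f(0.555) = f(0.886) with F(0.886) − F(0.555) = 0.90 gives [0.555, 0.886].
For comparison, the equal-tailed interval is [0.536, 0.871]; the HPD is narrower and shifted toward the mode.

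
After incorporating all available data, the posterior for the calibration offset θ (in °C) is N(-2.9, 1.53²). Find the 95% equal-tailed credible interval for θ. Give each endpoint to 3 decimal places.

The posterior is symmetric, so the 95% equal-tailed interval is θ = -2.9 ± z·1.53 with z = 1.960.
Half-width: 1.960 × 1.53 = 2.999.
-2.9 − 2.999 = -5.899; -2.9 + 2.999 = 0.099.

[-5.899, 0.099]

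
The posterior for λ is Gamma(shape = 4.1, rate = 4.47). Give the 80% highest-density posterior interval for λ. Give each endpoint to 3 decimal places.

[0.295, 1.348]

The posterior is unimodal and skewed, so the HPD interval has equal density at both endpoints and is the shortest 80% interval.
Solving f(0.295) = f(1.348) with F(1.348) − F(0.295) = 0.80 gives [0.295, 1.348].
For comparison, the equal-tailed interval is [0.405, 1.524]; the HPD is narrower and shifted toward the mode.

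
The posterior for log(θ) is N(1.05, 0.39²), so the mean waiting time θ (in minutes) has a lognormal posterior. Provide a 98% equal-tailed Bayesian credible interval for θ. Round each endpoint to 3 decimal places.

On the log scale the 98% interval is 1.05 ± 2.326 × 0.39 = [0.1427, 1.9573].
Exponentiate: [e^0.1427, e^1.9573] = [1.153, 7.080].

[1.153, 7.080]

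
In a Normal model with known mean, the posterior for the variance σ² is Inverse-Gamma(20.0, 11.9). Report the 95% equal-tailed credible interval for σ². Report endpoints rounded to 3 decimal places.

Inverse-Gamma(20.0, 11.9) quantiles: F⁻¹(0.025) and F⁻¹(0.975).
Equivalently, 1/σ² ~ Gamma(20.0, rate = 11.9); invert its 0.975 and 0.025 quantiles.
Posterior mean ≈ 0.626, SD ≈ 0.148; a Normal approximation gives roughly [0.337, 0.916].
Exact: lower = 0.401; upper = 0.974.

[0.401, 0.974]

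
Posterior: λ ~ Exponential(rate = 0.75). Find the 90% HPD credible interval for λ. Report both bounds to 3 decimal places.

[0.000, 3.070]

The exponential density is strictly decreasing on [0, ∞), so the HPD interval is anchored at 0: [0, q] with P(λ ≤ q) = 0.90.
q = −ln(1 − 0.90) / 0.75 = 2.3026 / 0.75 = 3.070.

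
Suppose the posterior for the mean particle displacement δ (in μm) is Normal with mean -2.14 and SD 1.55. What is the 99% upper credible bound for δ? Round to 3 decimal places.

1.466

Need U with P(δ ≤ U) = 0.99: U = -2.14 + z_{0.01}·1.55.
z = 2.326; U = -2.14 + 2.326 × 1.55 = 1.466.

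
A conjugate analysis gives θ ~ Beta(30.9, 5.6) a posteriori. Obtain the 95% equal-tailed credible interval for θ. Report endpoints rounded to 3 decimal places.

[0.715, 0.942]

Posterior: Beta(30.9, 5.6).
Equal-tailed 95% interval: the 0.025 and 0.975 quantiles of Beta(30.9, 5.6).
Posterior mean ≈ 0.847, SD ≈ 0.059; a Normal approximation gives roughly [0.731, 0.962].
Exact: F⁻¹(0.025) = 0.715; F⁻¹(0.975) = 0.942.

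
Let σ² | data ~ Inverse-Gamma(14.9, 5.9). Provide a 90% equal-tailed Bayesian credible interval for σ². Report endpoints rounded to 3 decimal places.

[0.271, 0.644]

Inverse-Gamma(14.9, 5.9) quantiles: F⁻¹(0.05) and F⁻¹(0.95).
Equivalently, 1/σ² ~ Gamma(14.9, rate = 5.9); invert its 0.95 and 0.05 quantiles.
Posterior mean ≈ 0.424, SD ≈ 0.118; a Normal approximation gives roughly [0.230, 0.619].
Exact: lower = 0.271; upper = 0.644.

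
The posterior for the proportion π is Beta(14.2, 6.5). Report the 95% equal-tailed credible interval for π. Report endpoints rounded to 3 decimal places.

[0.476, 0.862]

Posterior: Beta(14.2, 6.5).
Equal-tailed 95% interval: the 0.025 and 0.975 quantiles of Beta(14.2, 6.5).
Posterior mean ≈ 0.686, SD ≈ 0.100; a Normal approximation gives roughly [0.491, 0.881].
Exact: F⁻¹(0.025) = 0.476; F⁻¹(0.975) = 0.862.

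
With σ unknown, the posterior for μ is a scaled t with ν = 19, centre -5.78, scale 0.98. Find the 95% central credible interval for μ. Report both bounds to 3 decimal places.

The t_19 distribution is symmetric; the 95% interval is -5.78 ± t·0.98 with t_{0.975,19} = 2.093.
Half-width: 2.093 × 0.98 = 2.051.
-5.78 − 2.051 = -7.831; -5.78 + 2.051 = -3.729.

[-7.831, -3.729]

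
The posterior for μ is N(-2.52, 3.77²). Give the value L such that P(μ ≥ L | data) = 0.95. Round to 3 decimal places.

Need L with P(μ ≥ L) = 0.95: L = -2.52 − z_{0.05}·3.77.
z = 1.645; L = -2.52 − 1.645 × 3.77 = -8.721.

-8.721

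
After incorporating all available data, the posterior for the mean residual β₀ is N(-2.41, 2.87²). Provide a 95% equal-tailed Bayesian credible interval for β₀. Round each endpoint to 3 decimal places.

The posterior is symmetric, so the 95% equal-tailed interval is β₀ = -2.41 ± z·2.87 with z = 1.960.
Half-width: 1.960 × 2.87 = 5.625.
-2.41 − 5.625 = -8.035; -2.41 + 5.625 = 3.215.

[-8.035, 3.215]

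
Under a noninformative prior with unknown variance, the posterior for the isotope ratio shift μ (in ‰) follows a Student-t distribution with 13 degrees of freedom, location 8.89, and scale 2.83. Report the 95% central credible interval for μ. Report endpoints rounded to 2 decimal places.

The t_13 distribution is symmetric; the 95% interval is 8.89 ± t·2.83 with t_{0.975,13} = 2.160.
Half-width: 2.160 × 2.83 = 6.11.
8.89 − 6.11 = 2.78; 8.89 + 6.11 = 15.00.

[2.78, 15.00]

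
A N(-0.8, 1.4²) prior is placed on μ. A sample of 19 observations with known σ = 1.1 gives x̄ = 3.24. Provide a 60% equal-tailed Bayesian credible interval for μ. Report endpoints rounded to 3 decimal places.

Posterior precision = 1/1.4² + 19/1.1² = 0.5102 + 15.7025 = 16.2127, so posterior SD = 0.2484.
Posterior mean = (-0.8/1.4² + 19·3.24/1.1²) / 16.2127 = 3.1129.
Interval: 3.1129 ± 0.842 × 0.2484 → [2.904, 3.322].

[2.904, 3.322]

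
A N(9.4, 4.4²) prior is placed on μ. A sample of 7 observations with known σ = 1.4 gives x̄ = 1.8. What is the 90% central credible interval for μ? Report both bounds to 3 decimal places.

Posterior precision = 1/4.4² + 7/1.4² = 0.0517 + 3.5714 = 3.6231, so posterior SD = 0.5254.
Posterior mean = (9.4/4.4² + 7·1.8/1.4²) / 3.6231 = 1.9084.
Interval: 1.9084 ± 1.645 × 0.5254 → [1.044, 2.772].

[1.044, 2.772]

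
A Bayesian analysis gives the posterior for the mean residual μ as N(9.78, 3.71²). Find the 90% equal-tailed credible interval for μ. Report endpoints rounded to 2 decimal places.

The posterior is symmetric, so the 90% equal-tailed interval is μ = 9.78 ± z·3.71 with z = 1.645.
Half-width: 1.645 × 3.71 = 6.10.
9.78 − 6.10 = 3.68; 9.78 + 6.10 = 15.88.

[3.68, 15.88]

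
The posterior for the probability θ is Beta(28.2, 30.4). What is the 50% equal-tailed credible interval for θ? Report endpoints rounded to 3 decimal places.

[0.437, 0.525]

Posterior: Beta(28.2, 30.4).
Equal-tailed 50% interval: the 0.25 and 0.75 quantiles of Beta(28.2, 30.4).
Posterior mean ≈ 0.481, SD ≈ 0.065; a Normal approximation gives roughly [0.438, 0.525].
Exact: F⁻¹(0.25) = 0.437; F⁻¹(0.75) = 0.525.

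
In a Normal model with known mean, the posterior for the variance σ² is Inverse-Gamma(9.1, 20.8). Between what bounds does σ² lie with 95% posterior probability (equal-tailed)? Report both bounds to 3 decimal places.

Inverse-Gamma(9.1, 20.8) quantiles: F⁻¹(0.025) and F⁻¹(0.975).
Equivalently, 1/σ² ~ Gamma(9.1, rate = 20.8); invert its 0.975 and 0.025 quantiles.
Posterior mean ≈ 2.568, SD ≈ 0.964; a Normal approximation gives roughly [0.679, 4.457].
Exact: lower = 1.308; upper = 4.973.

[1.308, 4.973]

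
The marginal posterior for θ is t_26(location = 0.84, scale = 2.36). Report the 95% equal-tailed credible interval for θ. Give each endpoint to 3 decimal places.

The t_26 distribution is symmetric; the 95% interval is 0.84 ± t·2.36 with t_{0.975,26} = 2.056.
Half-width: 2.056 × 2.36 = 4.851.
0.84 − 4.851 = -4.011; 0.84 + 4.851 = 5.691.

[-4.011, 5.691]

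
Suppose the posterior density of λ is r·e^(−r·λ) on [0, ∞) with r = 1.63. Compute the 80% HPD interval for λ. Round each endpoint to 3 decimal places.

The exponential density is strictly decreasing on [0, ∞), so the HPD interval is anchored at 0: [0, q] with P(λ ≤ q) = 0.80.
q = −ln(1 − 0.80) / 1.63 = 1.6094 / 1.63 = 0.987.

[0.000, 0.987]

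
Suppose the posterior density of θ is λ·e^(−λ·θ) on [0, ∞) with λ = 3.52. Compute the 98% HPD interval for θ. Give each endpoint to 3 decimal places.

The exponential density is strictly decreasing on [0, ∞), so the HPD interval is anchored at 0: [0, q] with P(θ ≤ q) = 0.98.
q = −ln(1 − 0.98) / 3.52 = 3.9120 / 3.52 = 1.111.

[0.000, 1.111]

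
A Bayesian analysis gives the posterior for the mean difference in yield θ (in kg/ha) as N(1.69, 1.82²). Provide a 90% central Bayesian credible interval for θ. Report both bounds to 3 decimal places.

[-1.304, 4.684]

The posterior is symmetric, so the 90% equal-tailed interval is θ = 1.69 ± z·1.82 with z = 1.645.
Half-width: 1.645 × 1.82 = 2.994.
1.69 − 2.994 = -1.304; 1.69 + 2.994 = 4.684.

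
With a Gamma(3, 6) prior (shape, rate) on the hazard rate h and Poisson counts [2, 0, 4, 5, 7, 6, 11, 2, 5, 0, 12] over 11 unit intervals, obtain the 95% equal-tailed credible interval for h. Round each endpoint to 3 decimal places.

Posterior: Gamma(3+54, 6+11) = Gamma(57, 17) (shape, rate).
Equal-tailed 95% interval: Gamma(57, 17) quantiles at 0.025 and 0.975.
Posterior mean ≈ 3.353, SD ≈ 0.444; a Normal approximation gives roughly [2.483, 4.223].
Exact: lower = 2.539; upper = 4.278.

[2.539, 4.278]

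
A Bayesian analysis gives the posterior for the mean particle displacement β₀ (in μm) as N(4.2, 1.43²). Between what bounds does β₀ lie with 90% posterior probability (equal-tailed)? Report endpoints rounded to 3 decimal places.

[1.848, 6.552]

The posterior is symmetric, so the 90% equal-tailed interval is β₀ = 4.2 ± z·1.43 with z = 1.645.
Half-width: 1.645 × 1.43 = 2.352.
4.2 − 2.352 = 1.848; 4.2 + 2.352 = 6.552.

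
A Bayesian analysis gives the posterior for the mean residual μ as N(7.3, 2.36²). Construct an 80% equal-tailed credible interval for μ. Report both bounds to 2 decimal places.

[4.28, 10.32]

The posterior is symmetric, so the 80% equal-tailed interval is μ = 7.3 ± z·2.36 with z = 1.282.
Half-width: 1.282 × 2.36 = 3.02.
7.3 − 3.02 = 4.28; 7.3 + 3.02 = 10.32.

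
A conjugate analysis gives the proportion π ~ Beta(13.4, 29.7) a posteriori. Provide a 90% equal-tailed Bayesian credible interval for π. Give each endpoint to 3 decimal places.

[0.201, 0.431]

Posterior: Beta(13.4, 29.7).
Equal-tailed 90% interval: the 0.05 and 0.95 quantiles of Beta(13.4, 29.7).
Posterior mean ≈ 0.311, SD ≈ 0.070; a Normal approximation gives roughly [0.196, 0.426].
Exact: F⁻¹(0.05) = 0.201; F⁻¹(0.95) = 0.431.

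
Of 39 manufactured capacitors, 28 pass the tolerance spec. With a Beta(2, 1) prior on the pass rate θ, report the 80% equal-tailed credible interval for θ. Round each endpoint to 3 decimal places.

Posterior: Beta(2+28, 1+11) = Beta(30, 12).
Equal-tailed 80% interval: the 0.1 and 0.9 quantiles of Beta(30, 12).
Posterior mean ≈ 0.714, SD ≈ 0.069; a Normal approximation gives roughly [0.626, 0.803].
Exact: F⁻¹(0.1) = 0.623; F⁻¹(0.9) = 0.801.

[0.623, 0.801]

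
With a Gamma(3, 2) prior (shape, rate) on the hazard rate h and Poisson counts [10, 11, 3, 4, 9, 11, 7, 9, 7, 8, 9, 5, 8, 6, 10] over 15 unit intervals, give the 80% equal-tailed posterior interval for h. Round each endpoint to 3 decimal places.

Posterior: Gamma(3+117, 2+15) = Gamma(120, 17) (shape, rate).
Equal-tailed 80% interval: Gamma(120, 17) quantiles at 0.1 and 0.9.
Posterior mean ≈ 7.059, SD ≈ 0.644; a Normal approximation gives roughly [6.233, 7.885].
Exact: lower = 6.247; upper = 7.896.

[6.247, 7.896]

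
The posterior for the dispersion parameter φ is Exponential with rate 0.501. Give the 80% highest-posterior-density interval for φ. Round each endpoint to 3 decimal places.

[0.000, 3.212]

The exponential density is strictly decreasing on [0, ∞), so the HPD interval is anchored at 0: [0, q] with P(φ ≤ q) = 0.80.
q = −ln(1 − 0.80) / 0.501 = 1.6094 / 0.501 = 3.212.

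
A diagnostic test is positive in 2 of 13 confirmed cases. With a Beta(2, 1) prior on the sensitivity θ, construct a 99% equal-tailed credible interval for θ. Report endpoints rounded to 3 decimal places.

[0.049, 0.561]

Posterior: Beta(2+2, 1+11) = Beta(4, 12).
Equal-tailed 99% interval: the 0.005 and 0.995 quantiles of Beta(4, 12).
Posterior mean ≈ 0.250, SD ≈ 0.105; a Normal approximation gives roughly [-0.021, 0.521].
Exact: F⁻¹(0.005) = 0.049; F⁻¹(0.995) = 0.561.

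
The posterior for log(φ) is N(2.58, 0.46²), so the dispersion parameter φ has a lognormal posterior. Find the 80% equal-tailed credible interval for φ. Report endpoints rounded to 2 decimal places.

[7.32, 23.80]

On the log scale the 80% interval is 2.58 ± 1.282 × 0.46 = [1.9905, 3.1695].
Exponentiate: [e^1.9905, e^3.1695] = [7.32, 23.80].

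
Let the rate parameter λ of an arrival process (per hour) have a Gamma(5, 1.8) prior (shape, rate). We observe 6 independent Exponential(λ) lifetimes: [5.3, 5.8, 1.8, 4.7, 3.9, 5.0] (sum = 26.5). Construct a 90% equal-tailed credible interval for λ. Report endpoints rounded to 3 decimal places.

Posterior: Gamma(5+6, 1.8+26.5) = Gamma(11, 28.3) (shape, rate).
Equal-tailed 90% interval: Gamma(11, 28.3) quantiles at 0.05 and 0.95.
Posterior mean ≈ 0.389, SD ≈ 0.117; a Normal approximation gives roughly [0.196, 0.581].
Exact: lower = 0.218; upper = 0.599.

[0.218, 0.599]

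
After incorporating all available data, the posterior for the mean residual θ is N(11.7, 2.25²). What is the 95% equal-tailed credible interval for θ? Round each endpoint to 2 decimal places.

The posterior is symmetric, so the 95% equal-tailed interval is θ = 11.7 ± z·2.25 with z = 1.960.
Half-width: 1.960 × 2.25 = 4.41.
11.7 − 4.41 = 7.29; 11.7 + 4.41 = 16.11.

[7.29, 16.11]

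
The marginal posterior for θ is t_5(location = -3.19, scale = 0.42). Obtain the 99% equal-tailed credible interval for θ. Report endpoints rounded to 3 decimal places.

The t_5 distribution is symmetric; the 99% interval is -3.19 ± t·0.42 with t_{0.995,5} = 4.032.
Half-width: 4.032 × 0.42 = 1.694.
-3.19 − 1.694 = -4.884; -3.19 + 1.694 = -1.496.

[-4.884, -1.496]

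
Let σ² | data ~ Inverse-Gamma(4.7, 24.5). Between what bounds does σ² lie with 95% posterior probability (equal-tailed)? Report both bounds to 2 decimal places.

[2.50, 16.80]

Inverse-Gamma(4.7, 24.5) quantiles: F⁻¹(0.025) and F⁻¹(0.975).
Equivalently, 1/σ² ~ Gamma(4.7, rate = 24.5); invert its 0.975 and 0.025 quantiles.
Posterior mean ≈ 6.62, SD ≈ 4.03; a Normal approximation gives roughly [-1.28, 14.52].
Exact: lower = 2.50; upper = 16.80.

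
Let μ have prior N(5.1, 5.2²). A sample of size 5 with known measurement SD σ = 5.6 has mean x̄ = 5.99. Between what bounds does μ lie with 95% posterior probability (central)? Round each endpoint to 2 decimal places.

Posterior precision = 1/5.2² + 5/5.6² = 0.0370 + 0.1594 = 0.1964, so posterior SD = 2.2563.
Posterior mean = (5.1/5.2² + 5·5.99/5.6²) / 0.1964 = 5.8224.
Interval: 5.8224 ± 1.960 × 2.2563 → [1.40, 10.24].

[1.40, 10.24]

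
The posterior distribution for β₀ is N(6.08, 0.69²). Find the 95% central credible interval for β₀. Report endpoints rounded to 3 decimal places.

The posterior is symmetric, so the 95% equal-tailed interval is β₀ = 6.08 ± z·0.69 with z = 1.960.
Half-width: 1.960 × 0.69 = 1.352.
6.08 − 1.352 = 4.728; 6.08 + 1.352 = 7.432.

[4.728, 7.432]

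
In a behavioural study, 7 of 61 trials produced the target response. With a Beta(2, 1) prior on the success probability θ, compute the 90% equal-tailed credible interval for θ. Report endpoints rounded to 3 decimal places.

[0.077, 0.217]

Posterior: Beta(2+7, 1+54) = Beta(9, 55).
Equal-tailed 90% interval: the 0.05 and 0.95 quantiles of Beta(9, 55).
Posterior mean ≈ 0.141, SD ≈ 0.043; a Normal approximation gives roughly [0.070, 0.212].
Exact: F⁻¹(0.05) = 0.077; F⁻¹(0.95) = 0.217.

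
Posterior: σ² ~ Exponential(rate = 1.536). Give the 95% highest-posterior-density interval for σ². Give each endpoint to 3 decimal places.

[0.000, 1.950]

The exponential density is strictly decreasing on [0, ∞), so the HPD interval is anchored at 0: [0, q] with P(σ² ≤ q) = 0.95.
q = −ln(1 − 0.95) / 1.536 = 2.9957 / 1.536 = 1.950.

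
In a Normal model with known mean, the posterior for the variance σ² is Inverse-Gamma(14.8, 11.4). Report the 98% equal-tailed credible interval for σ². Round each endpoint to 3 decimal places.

Inverse-Gamma(14.8, 11.4) quantiles: F⁻¹(0.01) and F⁻¹(0.99).
Equivalently, 1/σ² ~ Gamma(14.8, rate = 11.4); invert its 0.99 and 0.01 quantiles.
Posterior mean ≈ 0.826, SD ≈ 0.231; a Normal approximation gives roughly [0.289, 1.363].
Exact: lower = 0.453; upper = 1.554.

[0.453, 1.554]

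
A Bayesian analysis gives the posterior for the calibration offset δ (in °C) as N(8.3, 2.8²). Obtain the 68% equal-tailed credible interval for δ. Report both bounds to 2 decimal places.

[5.52, 11.08]

The posterior is symmetric, so the 68% equal-tailed interval is δ = 8.3 ± z·2.8 with z = 0.994.
Half-width: 0.994 × 2.8 = 2.78.
8.3 − 2.78 = 5.52; 8.3 + 2.78 = 11.08.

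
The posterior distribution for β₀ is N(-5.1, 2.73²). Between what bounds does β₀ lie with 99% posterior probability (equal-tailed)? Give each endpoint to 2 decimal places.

The posterior is symmetric, so the 99% equal-tailed interval is β₀ = -5.1 ± z·2.73 with z = 2.576.
Half-width: 2.576 × 2.73 = 7.03.
-5.1 − 7.03 = -12.13; -5.1 + 7.03 = 1.93.

[-12.13, 1.93]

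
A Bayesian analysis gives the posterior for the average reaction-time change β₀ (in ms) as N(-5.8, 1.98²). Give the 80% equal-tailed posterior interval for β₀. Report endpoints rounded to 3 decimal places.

[-8.337, -3.263]

The posterior is symmetric, so the 80% equal-tailed interval is β₀ = -5.8 ± z·1.98 with z = 1.282.
Half-width: 1.282 × 1.98 = 2.537.
-5.8 − 2.537 = -8.337; -5.8 + 2.537 = -3.263.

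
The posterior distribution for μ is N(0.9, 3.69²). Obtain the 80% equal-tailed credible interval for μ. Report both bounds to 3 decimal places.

The posterior is symmetric, so the 80% equal-tailed interval is μ = 0.9 ± z·3.69 with z = 1.282.
Half-width: 1.282 × 3.69 = 4.729.
0.9 − 4.729 = -3.829; 0.9 + 4.729 = 5.629.

[-3.829, 5.629]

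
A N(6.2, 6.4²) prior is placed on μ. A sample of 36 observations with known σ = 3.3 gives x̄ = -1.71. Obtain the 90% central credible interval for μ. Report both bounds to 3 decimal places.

[-2.553, -0.751]

Posterior precision = 1/6.4² + 36/3.3² = 0.0244 + 3.3058 = 3.3302, so posterior SD = 0.5480.
Posterior mean = (6.2/6.4² + 36·-1.71/3.3²) / 3.3302 = -1.6520.
Interval: -1.6520 ± 1.645 × 0.5480 → [-2.553, -0.751].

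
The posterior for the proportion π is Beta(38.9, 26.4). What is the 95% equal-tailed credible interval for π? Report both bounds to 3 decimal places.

[0.475, 0.711]

Posterior: Beta(38.9, 26.4).
Equal-tailed 95% interval: the 0.025 and 0.975 quantiles of Beta(38.9, 26.4).
Posterior mean ≈ 0.596, SD ≈ 0.060; a Normal approximation gives roughly [0.478, 0.714].
Exact: F⁻¹(0.025) = 0.475; F⁻¹(0.975) = 0.711.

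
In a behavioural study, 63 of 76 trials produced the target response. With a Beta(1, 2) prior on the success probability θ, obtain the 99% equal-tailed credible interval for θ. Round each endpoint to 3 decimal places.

Posterior: Beta(1+63, 2+13) = Beta(64, 15).
Equal-tailed 99% interval: the 0.005 and 0.995 quantiles of Beta(64, 15).
Posterior mean ≈ 0.810, SD ≈ 0.044; a Normal approximation gives roughly [0.697, 0.923].
Exact: F⁻¹(0.005) = 0.684; F⁻¹(0.995) = 0.907.

[0.684, 0.907]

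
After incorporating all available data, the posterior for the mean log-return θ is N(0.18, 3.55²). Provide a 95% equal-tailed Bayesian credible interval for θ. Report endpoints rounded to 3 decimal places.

The posterior is symmetric, so the 95% equal-tailed interval is θ = 0.18 ± z·3.55 with z = 1.960.
Half-width: 1.960 × 3.55 = 6.958.
0.18 − 6.958 = -6.778; 0.18 + 6.958 = 7.138.

[-6.778, 7.138]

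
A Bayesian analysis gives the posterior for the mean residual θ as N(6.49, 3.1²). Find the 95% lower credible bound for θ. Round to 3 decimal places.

Need L with P(θ ≥ L) = 0.95: L = 6.49 − z_{0.05}·3.1.
z = 1.645; L = 6.49 − 1.645 × 3.1 = 1.391.

1.391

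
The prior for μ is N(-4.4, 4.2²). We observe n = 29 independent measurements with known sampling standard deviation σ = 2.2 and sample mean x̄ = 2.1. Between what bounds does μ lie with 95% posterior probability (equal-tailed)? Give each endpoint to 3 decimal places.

[1.242, 2.836]

Posterior precision = 1/4.2² + 29/2.2² = 0.0567 + 5.9917 = 6.0484, so posterior SD = 0.4066.
Posterior mean = (-4.4/4.2² + 29·2.1/2.2²) / 6.0484 = 2.0391.
Interval: 2.0391 ± 1.960 × 0.4066 → [1.242, 2.836].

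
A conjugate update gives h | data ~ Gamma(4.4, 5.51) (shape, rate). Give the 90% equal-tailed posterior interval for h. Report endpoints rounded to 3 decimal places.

Posterior: Gamma(shape 4.4, rate 5.51).
Equal-tailed 90% interval: Gamma(4.4, 5.51) quantiles at 0.05 and 0.95.
Posterior mean ≈ 0.799, SD ≈ 0.381; a Normal approximation gives roughly [0.172, 1.425].
Exact: lower = 0.291; upper = 1.510.

[0.291, 1.510]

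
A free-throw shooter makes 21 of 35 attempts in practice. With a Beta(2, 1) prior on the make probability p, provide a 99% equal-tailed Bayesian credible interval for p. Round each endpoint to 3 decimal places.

[0.398, 0.792]

Posterior: Beta(2+21, 1+14) = Beta(23, 15).
Equal-tailed 99% interval: the 0.005 and 0.995 quantiles of Beta(23, 15).
Posterior mean ≈ 0.605, SD ≈ 0.078; a Normal approximation gives roughly [0.404, 0.807].
Exact: F⁻¹(0.005) = 0.398; F⁻¹(0.995) = 0.792.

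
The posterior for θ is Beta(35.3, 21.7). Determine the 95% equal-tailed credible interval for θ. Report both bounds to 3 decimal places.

Posterior: Beta(35.3, 21.7).
Equal-tailed 95% interval: the 0.025 and 0.975 quantiles of Beta(35.3, 21.7).
Posterior mean ≈ 0.619, SD ≈ 0.064; a Normal approximation gives roughly [0.494, 0.744].
Exact: F⁻¹(0.025) = 0.491; F⁻¹(0.975) = 0.740.

[0.491, 0.740]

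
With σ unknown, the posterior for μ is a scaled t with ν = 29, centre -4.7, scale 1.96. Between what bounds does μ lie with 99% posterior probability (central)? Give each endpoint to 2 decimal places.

[-10.10, 0.70]

The t_29 distribution is symmetric; the 99% interval is -4.7 ± t·1.96 with t_{0.995,29} = 2.756.
Half-width: 2.756 × 1.96 = 5.40.
-4.7 − 5.40 = -10.10; -4.7 + 5.40 = 0.70.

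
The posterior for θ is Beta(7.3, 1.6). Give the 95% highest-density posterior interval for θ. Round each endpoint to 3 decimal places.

[0.583, 0.999]

The posterior is unimodal and skewed, so the HPD interval has equal density at both endpoints and is the shortest 95% interval.
Solving f(0.583) = f(0.999) with F(0.999) − F(0.583) = 0.95 gives [0.583, 0.999].
For comparison, the equal-tailed interval is [0.527, 0.983]; the HPD is narrower and shifted toward the mode.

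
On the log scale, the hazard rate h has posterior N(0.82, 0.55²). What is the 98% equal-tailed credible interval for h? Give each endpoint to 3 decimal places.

[0.632, 8.162]

On the log scale the 98% interval is 0.82 ± 2.326 × 0.55 = [-0.4595, 2.0995].
Exponentiate: [e^-0.4595, e^2.0995] = [0.632, 8.162].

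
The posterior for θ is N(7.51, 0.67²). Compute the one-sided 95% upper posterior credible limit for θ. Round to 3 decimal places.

8.612

Need U with P(θ ≤ U) = 0.95: U = 7.51 + z_{0.05}·0.67.
z = 1.645; U = 7.51 + 1.645 × 0.67 = 8.612.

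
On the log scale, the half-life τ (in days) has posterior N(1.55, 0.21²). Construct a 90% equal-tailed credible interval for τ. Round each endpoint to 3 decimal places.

[3.335, 6.655]

On the log scale the 90% interval is 1.55 ± 1.645 × 0.21 = [1.2046, 1.8954].
Exponentiate: [e^1.2046, e^1.8954] = [3.335, 6.655].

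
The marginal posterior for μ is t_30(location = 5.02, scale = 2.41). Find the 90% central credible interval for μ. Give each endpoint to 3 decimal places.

[0.930, 9.110]

The t_30 distribution is symmetric; the 90% interval is 5.02 ± t·2.41 with t_{0.95,30} = 1.697.
Half-width: 1.697 × 2.41 = 4.090.
5.02 − 4.090 = 0.930; 5.02 + 4.090 = 9.110.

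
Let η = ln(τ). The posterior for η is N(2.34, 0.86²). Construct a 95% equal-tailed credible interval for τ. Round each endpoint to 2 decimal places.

On the log scale the 95% interval is 2.34 ± 1.960 × 0.86 = [0.6544, 4.0256].
Exponentiate: [e^0.6544, e^4.0256] = [1.92, 56.01].

[1.92, 56.01]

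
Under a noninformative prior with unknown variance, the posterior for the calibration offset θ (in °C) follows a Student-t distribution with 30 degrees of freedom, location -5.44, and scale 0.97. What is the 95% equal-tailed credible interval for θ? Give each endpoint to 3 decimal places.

The t_30 distribution is symmetric; the 95% interval is -5.44 ± t·0.97 with t_{0.975,30} = 2.042.
Half-width: 2.042 × 0.97 = 1.981.
-5.44 − 1.981 = -7.421; -5.44 + 1.981 = -3.459.

[-7.421, -3.459]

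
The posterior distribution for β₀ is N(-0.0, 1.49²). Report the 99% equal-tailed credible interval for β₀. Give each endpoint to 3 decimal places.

[-3.838, 3.838]

The posterior is symmetric, so the 99% equal-tailed interval is β₀ = -0.0 ± z·1.49 with z = 2.576.
Half-width: 2.576 × 1.49 = 3.838.
-0.0 − 3.838 = -3.838; -0.0 + 3.838 = 3.838.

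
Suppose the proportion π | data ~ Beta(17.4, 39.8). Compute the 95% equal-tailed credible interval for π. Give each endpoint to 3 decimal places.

Posterior: Beta(17.4, 39.8).
Equal-tailed 95% interval: the 0.025 and 0.975 quantiles of Beta(17.4, 39.8).
Posterior mean ≈ 0.304, SD ≈ 0.060; a Normal approximation gives roughly [0.186, 0.422].
Exact: F⁻¹(0.025) = 0.193; F⁻¹(0.975) = 0.428.

[0.193, 0.428]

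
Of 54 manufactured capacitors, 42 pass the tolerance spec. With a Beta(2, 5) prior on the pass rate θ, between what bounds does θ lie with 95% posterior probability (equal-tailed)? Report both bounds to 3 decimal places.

Posterior: Beta(2+42, 5+12) = Beta(44, 17).
Equal-tailed 95% interval: the 0.025 and 0.975 quantiles of Beta(44, 17).
Posterior mean ≈ 0.721, SD ≈ 0.057; a Normal approximation gives roughly [0.610, 0.833].
Exact: F⁻¹(0.025) = 0.603; F⁻¹(0.975) = 0.825.

[0.603, 0.825]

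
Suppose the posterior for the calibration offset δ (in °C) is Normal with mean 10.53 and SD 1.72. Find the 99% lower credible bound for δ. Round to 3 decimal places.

Need L with P(δ ≥ L) = 0.99: L = 10.53 − z_{0.01}·1.72.
z = 2.326; L = 10.53 − 2.326 × 1.72 = 6.529.

6.529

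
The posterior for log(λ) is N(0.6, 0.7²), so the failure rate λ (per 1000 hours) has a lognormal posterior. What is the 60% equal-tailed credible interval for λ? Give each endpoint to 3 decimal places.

On the log scale the 60% interval is 0.6 ± 0.842 × 0.7 = [0.0109, 1.1891].
Exponentiate: [e^0.0109, e^1.1891] = [1.011, 3.284].

[1.011, 3.284]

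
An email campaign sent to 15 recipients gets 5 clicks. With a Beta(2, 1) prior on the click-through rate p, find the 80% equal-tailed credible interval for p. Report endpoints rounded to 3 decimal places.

Posterior: Beta(2+5, 1+10) = Beta(7, 11).
Equal-tailed 80% interval: the 0.1 and 0.9 quantiles of Beta(7, 11).
Posterior mean ≈ 0.389, SD ≈ 0.112; a Normal approximation gives roughly [0.246, 0.532].
Exact: F⁻¹(0.1) = 0.246; F⁻¹(0.9) = 0.537.

[0.246, 0.537]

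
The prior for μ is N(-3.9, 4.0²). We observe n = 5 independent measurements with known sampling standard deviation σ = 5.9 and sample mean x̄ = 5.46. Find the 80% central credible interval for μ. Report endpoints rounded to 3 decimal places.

Posterior precision = 1/4.0² + 5/5.9² = 0.0625 + 0.1436 = 0.2061, so posterior SD = 2.2025.
Posterior mean = (-3.9/4.0² + 5·5.46/5.9²) / 0.2061 = 2.6221.
Interval: 2.6221 ± 1.282 × 2.2025 → [-0.201, 5.445].

[-0.201, 5.445]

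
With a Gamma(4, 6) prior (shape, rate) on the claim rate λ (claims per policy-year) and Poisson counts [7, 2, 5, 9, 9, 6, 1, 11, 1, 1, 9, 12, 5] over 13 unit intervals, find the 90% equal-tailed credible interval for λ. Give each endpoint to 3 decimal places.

[3.563, 5.128]

Posterior: Gamma(4+78, 6+13) = Gamma(82, 19) (shape, rate).
Equal-tailed 90% interval: Gamma(82, 19) quantiles at 0.05 and 0.95.
Posterior mean ≈ 4.316, SD ≈ 0.477; a Normal approximation gives roughly [3.532, 5.100].
Exact: lower = 3.563; upper = 5.128.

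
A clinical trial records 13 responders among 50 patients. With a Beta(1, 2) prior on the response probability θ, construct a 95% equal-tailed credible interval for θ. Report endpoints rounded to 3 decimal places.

Posterior: Beta(1+13, 2+37) = Beta(14, 39).
Equal-tailed 95% interval: the 0.025 and 0.975 quantiles of Beta(14, 39).
Posterior mean ≈ 0.264, SD ≈ 0.060; a Normal approximation gives roughly [0.147, 0.382].
Exact: F⁻¹(0.025) = 0.156; F⁻¹(0.975) = 0.389.

[0.156, 0.389]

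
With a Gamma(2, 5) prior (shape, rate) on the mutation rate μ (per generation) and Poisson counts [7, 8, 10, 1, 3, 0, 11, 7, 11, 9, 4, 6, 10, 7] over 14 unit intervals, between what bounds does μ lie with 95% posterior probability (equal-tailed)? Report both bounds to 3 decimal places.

[4.093, 6.112]

Posterior: Gamma(2+94, 5+14) = Gamma(96, 19) (shape, rate).
Equal-tailed 95% interval: Gamma(96, 19) quantiles at 0.025 and 0.975.
Posterior mean ≈ 5.053, SD ≈ 0.516; a Normal approximation gives roughly [4.042, 6.063].
Exact: lower = 4.093; upper = 6.112.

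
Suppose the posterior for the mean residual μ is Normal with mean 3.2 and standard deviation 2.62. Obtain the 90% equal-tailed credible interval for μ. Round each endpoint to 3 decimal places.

The posterior is symmetric, so the 90% equal-tailed interval is μ = 3.2 ± z·2.62 with z = 1.645.
Half-width: 1.645 × 2.62 = 4.310.
3.2 − 4.310 = -1.110; 3.2 + 4.310 = 7.510.

[-1.110, 7.510]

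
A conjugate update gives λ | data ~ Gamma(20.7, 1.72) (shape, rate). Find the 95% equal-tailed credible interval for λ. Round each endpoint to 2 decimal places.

Posterior: Gamma(shape 20.7, rate 1.72).
Equal-tailed 95% interval: Gamma(20.7, 1.72) quantiles at 0.025 and 0.975.
Posterior mean ≈ 12.03, SD ≈ 2.65; a Normal approximation gives roughly [6.85, 17.22].
Exact: lower = 7.42; upper = 17.75.

[7.42, 17.75]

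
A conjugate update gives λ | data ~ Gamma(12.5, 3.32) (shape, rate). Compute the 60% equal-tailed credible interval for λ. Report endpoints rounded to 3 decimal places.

[2.852, 4.620]

Posterior: Gamma(shape 12.5, rate 3.32).
Equal-tailed 60% interval: Gamma(12.5, 3.32) quantiles at 0.2 and 0.8.
Posterior mean ≈ 3.765, SD ≈ 1.065; a Normal approximation gives roughly [2.869, 4.661].
Exact: lower = 2.852; upper = 4.620.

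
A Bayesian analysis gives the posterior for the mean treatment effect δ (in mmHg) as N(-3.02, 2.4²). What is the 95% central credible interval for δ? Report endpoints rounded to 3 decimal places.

The posterior is symmetric, so the 95% equal-tailed interval is δ = -3.02 ± z·2.4 with z = 1.960.
Half-width: 1.960 × 2.4 = 4.704.
-3.02 − 4.704 = -7.724; -3.02 + 4.704 = 1.684.

[-7.724, 1.684]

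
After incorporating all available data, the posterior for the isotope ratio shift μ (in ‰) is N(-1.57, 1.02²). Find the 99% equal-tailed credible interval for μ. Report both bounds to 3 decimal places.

[-4.197, 1.057]

The posterior is symmetric, so the 99% equal-tailed interval is μ = -1.57 ± z·1.02 with z = 2.576.
Half-width: 2.576 × 1.02 = 2.627.
-1.57 − 2.627 = -4.197; -1.57 + 2.627 = 1.057.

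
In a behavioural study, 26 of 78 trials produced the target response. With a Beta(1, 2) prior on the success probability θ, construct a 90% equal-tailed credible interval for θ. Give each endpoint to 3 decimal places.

Posterior: Beta(1+26, 2+52) = Beta(27, 54).
Equal-tailed 90% interval: the 0.05 and 0.95 quantiles of Beta(27, 54).
Posterior mean ≈ 0.333, SD ≈ 0.052; a Normal approximation gives roughly [0.248, 0.419].
Exact: F⁻¹(0.05) = 0.250; F⁻¹(0.95) = 0.421.

[0.250, 0.421]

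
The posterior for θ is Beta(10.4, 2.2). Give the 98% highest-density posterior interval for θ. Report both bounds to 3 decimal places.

The posterior is unimodal and skewed, so the HPD interval has equal density at both endpoints and is the shortest 98% interval.
Solving f(0.566) = f(0.995) with F(0.995) − F(0.566) = 0.98 gives [0.566, 0.995].
For comparison, the equal-tailed interval is [0.527, 0.982]; the HPD is narrower and shifted toward the mode.

[0.566, 0.995]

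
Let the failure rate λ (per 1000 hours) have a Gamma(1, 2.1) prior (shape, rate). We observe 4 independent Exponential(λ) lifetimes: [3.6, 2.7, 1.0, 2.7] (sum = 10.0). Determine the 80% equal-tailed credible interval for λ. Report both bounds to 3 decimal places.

[0.201, 0.661]

Posterior: Gamma(1+4, 2.1+10.0) = Gamma(5, 12.1) (shape, rate).
Equal-tailed 80% interval: Gamma(5, 12.1) quantiles at 0.1 and 0.9.
Posterior mean ≈ 0.413, SD ≈ 0.185; a Normal approximation gives roughly [0.176, 0.650].
Exact: lower = 0.201; upper = 0.661.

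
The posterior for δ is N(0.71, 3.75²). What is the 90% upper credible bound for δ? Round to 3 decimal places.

Need U with P(δ ≤ U) = 0.90: U = 0.71 + z_{0.1}·3.75.
z = 1.282; U = 0.71 + 1.282 × 3.75 = 5.516.

5.516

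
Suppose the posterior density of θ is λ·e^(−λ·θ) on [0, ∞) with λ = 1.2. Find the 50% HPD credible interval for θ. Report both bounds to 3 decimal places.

[0.000, 0.578]

The exponential density is strictly decreasing on [0, ∞), so the HPD interval is anchored at 0: [0, q] with P(θ ≤ q) = 0.50.
q = −ln(1 − 0.50) / 1.2 = 0.6931 / 1.2 = 0.578.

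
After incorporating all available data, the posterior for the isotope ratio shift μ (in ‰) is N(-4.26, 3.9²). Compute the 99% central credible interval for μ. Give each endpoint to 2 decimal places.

The posterior is symmetric, so the 99% equal-tailed interval is μ = -4.26 ± z·3.9 with z = 2.576.
Half-width: 2.576 × 3.9 = 10.05.
-4.26 − 10.05 = -14.31; -4.26 + 10.05 = 5.79.

[-14.31, 5.79]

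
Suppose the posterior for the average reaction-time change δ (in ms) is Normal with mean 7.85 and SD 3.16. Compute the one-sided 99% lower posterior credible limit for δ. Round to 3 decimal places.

Need L with P(δ ≥ L) = 0.99: L = 7.85 − z_{0.01}·3.16.
z = 2.326; L = 7.85 − 2.326 × 3.16 = 0.499.

0.499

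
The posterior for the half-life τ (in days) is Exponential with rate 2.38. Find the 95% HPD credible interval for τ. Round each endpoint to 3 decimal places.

The exponential density is strictly decreasing on [0, ∞), so the HPD interval is anchored at 0: [0, q] with P(τ ≤ q) = 0.95.
q = −ln(1 − 0.95) / 2.38 = 2.9957 / 2.38 = 1.259.

[0.000, 1.259]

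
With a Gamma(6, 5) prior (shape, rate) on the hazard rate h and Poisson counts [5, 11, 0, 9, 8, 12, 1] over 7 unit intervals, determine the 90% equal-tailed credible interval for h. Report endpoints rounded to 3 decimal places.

[3.394, 5.367]

Posterior: Gamma(6+46, 5+7) = Gamma(52, 12) (shape, rate).
Equal-tailed 90% interval: Gamma(52, 12) quantiles at 0.05 and 0.95.
Posterior mean ≈ 4.333, SD ≈ 0.601; a Normal approximation gives roughly [3.345, 5.322].
Exact: lower = 3.394; upper = 5.367.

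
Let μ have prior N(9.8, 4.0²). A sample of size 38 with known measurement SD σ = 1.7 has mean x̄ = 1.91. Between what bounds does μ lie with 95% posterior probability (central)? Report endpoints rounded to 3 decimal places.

[1.408, 2.487]

Posterior precision = 1/4.0² + 38/1.7² = 0.0625 + 13.1488 = 13.2113, so posterior SD = 0.2751.
Posterior mean = (9.8/4.0² + 38·1.91/1.7²) / 13.2113 = 1.9473.
Interval: 1.9473 ± 1.960 × 0.2751 → [1.408, 2.487].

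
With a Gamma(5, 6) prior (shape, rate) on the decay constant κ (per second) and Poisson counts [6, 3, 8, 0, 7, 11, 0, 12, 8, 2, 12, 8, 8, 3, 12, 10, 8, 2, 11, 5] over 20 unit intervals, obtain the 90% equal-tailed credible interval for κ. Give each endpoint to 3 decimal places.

[4.694, 6.196]

Posterior: Gamma(5+136, 6+20) = Gamma(141, 26) (shape, rate).
Equal-tailed 90% interval: Gamma(141, 26) quantiles at 0.05 and 0.95.
Posterior mean ≈ 5.423, SD ≈ 0.457; a Normal approximation gives roughly [4.672, 6.174].
Exact: lower = 4.694; upper = 6.196.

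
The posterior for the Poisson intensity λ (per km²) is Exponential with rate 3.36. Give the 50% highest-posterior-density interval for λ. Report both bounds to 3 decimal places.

The exponential density is strictly decreasing on [0, ∞), so the HPD interval is anchored at 0: [0, q] with P(λ ≤ q) = 0.50.
q = −ln(1 − 0.50) / 3.36 = 0.6931 / 3.36 = 0.206.

[0.000, 0.206]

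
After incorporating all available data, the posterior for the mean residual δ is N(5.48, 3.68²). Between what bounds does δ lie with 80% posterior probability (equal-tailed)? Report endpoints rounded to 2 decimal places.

The posterior is symmetric, so the 80% equal-tailed interval is δ = 5.48 ± z·3.68 with z = 1.282.
Half-width: 1.282 × 3.68 = 4.72.
5.48 − 4.72 = 0.76; 5.48 + 4.72 = 10.20.

[0.76, 10.20]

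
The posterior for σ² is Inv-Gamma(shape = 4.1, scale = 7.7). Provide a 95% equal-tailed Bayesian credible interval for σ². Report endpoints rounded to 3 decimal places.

Inverse-Gamma(4.1, 7.7) quantiles: F⁻¹(0.025) and F⁻¹(0.975).
Equivalently, 1/σ² ~ Gamma(4.1, rate = 7.7); invert its 0.975 and 0.025 quantiles.
Posterior mean ≈ 2.484, SD ≈ 1.714; a Normal approximation gives roughly [-0.876, 5.843].
Exact: lower = 0.863; upper = 6.750.

[0.863, 6.750]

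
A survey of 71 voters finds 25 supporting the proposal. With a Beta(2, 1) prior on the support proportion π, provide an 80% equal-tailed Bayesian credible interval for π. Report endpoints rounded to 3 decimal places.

[0.294, 0.437]

Posterior: Beta(2+25, 1+46) = Beta(27, 47).
Equal-tailed 80% interval: the 0.1 and 0.9 quantiles of Beta(27, 47).
Posterior mean ≈ 0.365, SD ≈ 0.056; a Normal approximation gives roughly [0.294, 0.436].
Exact: F⁻¹(0.1) = 0.294; F⁻¹(0.9) = 0.437.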